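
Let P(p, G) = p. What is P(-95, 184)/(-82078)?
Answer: 95/82078 ≈ 0.0011574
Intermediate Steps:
P(-95, 184)/(-82078) = -95/(-82078) = -95*(-1/82078) = 95/82078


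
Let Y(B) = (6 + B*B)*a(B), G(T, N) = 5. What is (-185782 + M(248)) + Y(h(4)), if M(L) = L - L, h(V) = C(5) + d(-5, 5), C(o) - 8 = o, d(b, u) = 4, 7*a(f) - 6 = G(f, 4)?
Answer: -1297229/7 ≈ -1.8532e+5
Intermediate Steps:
a(f) = 11/7 (a(f) = 6/7 + (⅐)*5 = 6/7 + 5/7 = 11/7)
C(o) = 8 + o
h(V) = 17 (h(V) = (8 + 5) + 4 = 13 + 4 = 17)
Y(B) = 66/7 + 11*B²/7 (Y(B) = (6 + B*B)*(11/7) = (6 + B²)*(11/7) = 66/7 + 11*B²/7)
M(L) = 0
(-185782 + M(248)) + Y(h(4)) = (-185782 + 0) + (66/7 + (11/7)*17²) = -185782 + (66/7 + (11/7)*289) = -185782 + (66/7 + 3179/7) = -185782 + 3245/7 = -1297229/7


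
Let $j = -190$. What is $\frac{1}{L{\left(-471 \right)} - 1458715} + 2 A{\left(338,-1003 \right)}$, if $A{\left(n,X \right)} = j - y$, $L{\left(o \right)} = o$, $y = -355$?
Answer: $\frac{481531379}{1459186} \approx 330.0$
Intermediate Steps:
$A{\left(n,X \right)} = 165$ ($A{\left(n,X \right)} = -190 - -355 = -190 + 355 = 165$)
$\frac{1}{L{\left(-471 \right)} - 1458715} + 2 A{\left(338,-1003 \right)} = \frac{1}{-471 - 1458715} + 2 \cdot 165 = \frac{1}{-1459186} + 330 = - \frac{1}{1459186} + 330 = \frac{481531379}{1459186}$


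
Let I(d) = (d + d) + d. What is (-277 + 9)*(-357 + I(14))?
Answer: 84420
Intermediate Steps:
I(d) = 3*d (I(d) = 2*d + d = 3*d)
(-277 + 9)*(-357 + I(14)) = (-277 + 9)*(-357 + 3*14) = -268*(-357 + 42) = -268*(-315) = 84420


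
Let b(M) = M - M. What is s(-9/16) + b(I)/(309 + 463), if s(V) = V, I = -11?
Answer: -9/16 ≈ -0.56250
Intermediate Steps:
b(M) = 0
s(-9/16) + b(I)/(309 + 463) = -9/16 + 0/(309 + 463) = -9*1/16 + 0/772 = -9/16 + 0*(1/772) = -9/16 + 0 = -9/16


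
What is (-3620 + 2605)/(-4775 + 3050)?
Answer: 203/345 ≈ 0.58841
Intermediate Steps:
(-3620 + 2605)/(-4775 + 3050) = -1015/(-1725) = -1015*(-1/1725) = 203/345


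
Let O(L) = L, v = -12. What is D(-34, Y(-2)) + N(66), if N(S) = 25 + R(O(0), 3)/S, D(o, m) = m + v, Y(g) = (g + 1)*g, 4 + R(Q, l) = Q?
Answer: 493/33 ≈ 14.939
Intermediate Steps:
R(Q, l) = -4 + Q
Y(g) = g*(1 + g) (Y(g) = (1 + g)*g = g*(1 + g))
D(o, m) = -12 + m (D(o, m) = m - 12 = -12 + m)
N(S) = 25 - 4/S (N(S) = 25 + (-4 + 0)/S = 25 - 4/S)
D(-34, Y(-2)) + N(66) = (-12 - 2*(1 - 2)) + (25 - 4/66) = (-12 - 2*(-1)) + (25 - 4*1/66) = (-12 + 2) + (25 - 2/33) = -10 + 823/33 = 493/33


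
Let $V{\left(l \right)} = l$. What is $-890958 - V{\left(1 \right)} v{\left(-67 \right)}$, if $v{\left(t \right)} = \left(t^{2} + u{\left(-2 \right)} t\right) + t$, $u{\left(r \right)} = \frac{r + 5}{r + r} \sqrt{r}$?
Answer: $-895380 - \frac{201 i \sqrt{2}}{4} \approx -8.9538 \cdot 10^{5} - 71.064 i$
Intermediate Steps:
$u{\left(r \right)} = \frac{5 + r}{2 \sqrt{r}}$ ($u{\left(r \right)} = \frac{5 + r}{2 r} \sqrt{r} = \frac{5 + r}{2 \sqrt{r}}$)
$v{\left(t \right)} = t + t^{2} - \frac{3 i t \sqrt{2}}{4}$ ($v{\left(t \right)} = \left(t^{2} + \frac{5 - 2}{2 i \sqrt{2}} t\right) + t = \left(t^{2} + \frac{1}{2} \left(- \frac{i \sqrt{2}}{2}\right) 3 t\right) + t = \left(t^{2} + - \frac{3 i \sqrt{2}}{4} t\right) + t = \left(t^{2} - \frac{3 i t \sqrt{2}}{4}\right) + t = t + t^{2} - \frac{3 i t \sqrt{2}}{4}$)
$-890958 - V{\left(1 \right)} v{\left(-67 \right)} = -890958 - 1 \cdot \frac{1}{4} \left(-67\right) \left(4 + 4 \left(-67\right) - 3 i \sqrt{2}\right) = -890958 - 1 \cdot \frac{1}{4} \left(-67\right) \left(4 - 268 - 3 i \sqrt{2}\right) = -890958 - 1 \cdot \frac{1}{4} \left(-67\right) \left(-264 - 3 i \sqrt{2}\right) = -890958 - 1 \left(4422 + \frac{201 i \sqrt{2}}{4}\right) = -890958 - \left(4422 + \frac{201 i \sqrt{2}}{4}\right) = -895380 - \frac{201 i \sqrt{2}}{4}$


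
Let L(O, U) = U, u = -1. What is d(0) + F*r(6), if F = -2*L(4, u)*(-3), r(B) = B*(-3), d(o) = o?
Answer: 108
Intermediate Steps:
r(B) = -3*B
F = -6 (F = -2*(-1)*(-3) = 2*(-3) = -6)
d(0) + F*r(6) = 0 - (-18)*6 = 0 - 6*(-18) = 0 + 108 = 108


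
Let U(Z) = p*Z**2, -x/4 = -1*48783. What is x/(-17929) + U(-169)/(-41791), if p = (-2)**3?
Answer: -4058200060/749270839 ≈ -5.4162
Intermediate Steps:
p = -8
x = 195132 (x = -(-4)*48783 = -4*(-48783) = 195132)
U(Z) = -8*Z**2
x/(-17929) + U(-169)/(-41791) = 195132/(-17929) - 8*(-169)**2/(-41791) = 195132*(-1/17929) - 8*28561*(-1/41791) = -195132/17929 - 228488*(-1/41791) = -195132/17929 + 228488/41791 = -4058200060/749270839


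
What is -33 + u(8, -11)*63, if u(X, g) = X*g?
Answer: -5577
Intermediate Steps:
-33 + u(8, -11)*63 = -33 + (8*(-11))*63 = -33 - 88*63 = -33 - 5544 = -5577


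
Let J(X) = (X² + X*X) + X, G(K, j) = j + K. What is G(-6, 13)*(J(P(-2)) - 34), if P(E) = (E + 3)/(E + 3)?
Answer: -217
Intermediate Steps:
G(K, j) = K + j
P(E) = 1 (P(E) = (3 + E)/(3 + E) = 1)
J(X) = X + 2*X² (J(X) = (X² + X²) + X = 2*X² + X = X + 2*X²)
G(-6, 13)*(J(P(-2)) - 34) = (-6 + 13)*(1*(1 + 2*1) - 34) = 7*(1*(1 + 2) - 34) = 7*(1*3 - 34) = 7*(3 - 34) = 7*(-31) = -217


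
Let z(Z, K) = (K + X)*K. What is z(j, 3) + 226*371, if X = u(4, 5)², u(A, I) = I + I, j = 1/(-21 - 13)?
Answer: 84155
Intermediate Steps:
j = -1/34 (j = 1/(-34) = -1/34 ≈ -0.029412)
u(A, I) = 2*I
X = 100 (X = (2*5)² = 10² = 100)
z(Z, K) = K*(100 + K) (z(Z, K) = (K + 100)*K = (100 + K)*K = K*(100 + K))
z(j, 3) + 226*371 = 3*(100 + 3) + 226*371 = 3*103 + 83846 = 309 + 83846 = 84155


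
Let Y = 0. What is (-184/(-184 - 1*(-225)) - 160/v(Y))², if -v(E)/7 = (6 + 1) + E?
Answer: 6031936/4036081 ≈ 1.4945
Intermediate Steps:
v(E) = -49 - 7*E (v(E) = -7*((6 + 1) + E) = -7*(7 + E) = -49 - 7*E)
(-184/(-184 - 1*(-225)) - 160/v(Y))² = (-184/(-184 - 1*(-225)) - 160/(-49 - 7*0))² = (-184/(-184 + 225) - 160/(-49 + 0))² = (-184/41 - 160/(-49))² = (-184*1/41 - 160*(-1/49))² = (-184/41 + 160/49)² = (-2456/2009)² = 6031936/4036081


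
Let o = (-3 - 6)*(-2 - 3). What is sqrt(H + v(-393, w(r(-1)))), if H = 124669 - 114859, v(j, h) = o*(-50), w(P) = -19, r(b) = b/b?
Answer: 6*sqrt(210) ≈ 86.948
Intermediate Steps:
o = 45 (o = -9*(-5) = 45)
r(b) = 1
v(j, h) = -2250 (v(j, h) = 45*(-50) = -2250)
H = 9810
sqrt(H + v(-393, w(r(-1)))) = sqrt(9810 - 2250) = sqrt(7560) = 6*sqrt(210)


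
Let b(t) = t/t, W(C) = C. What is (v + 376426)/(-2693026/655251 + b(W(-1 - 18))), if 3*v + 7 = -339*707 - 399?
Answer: -194216177983/2037775 ≈ -95308.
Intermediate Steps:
b(t) = 1
v = -240079/3 (v = -7/3 + (-339*707 - 399)/3 = -7/3 + (-239673 - 399)/3 = -7/3 + (1/3)*(-240072) = -7/3 - 80024 = -240079/3 ≈ -80026.)
(v + 376426)/(-2693026/655251 + b(W(-1 - 18))) = (-240079/3 + 376426)/(-2693026/655251 + 1) = 889199/(3*(-2693026*1/655251 + 1)) = 889199/(3*(-2693026/655251 + 1)) = 889199/(3*(-2037775/655251)) = (889199/3)*(-655251/2037775) = -194216177983/2037775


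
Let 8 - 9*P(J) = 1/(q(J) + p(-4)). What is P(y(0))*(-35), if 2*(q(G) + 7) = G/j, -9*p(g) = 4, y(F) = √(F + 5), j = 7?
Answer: -250379500/7914951 - 4410*√5/879439 ≈ -31.645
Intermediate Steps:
y(F) = √(5 + F)
p(g) = -4/9 (p(g) = -⅑*4 = -4/9)
q(G) = -7 + G/14 (q(G) = -7 + (G/7)/2 = -7 + G/14)
P(J) = 8/9 - 1/(9*(-67/9 + J/14)) (P(J) = 8/9 - 1/(9*((-7 + J/14) - 4/9)) = 8/9 - 1/(9*(-67/9 + J/14)))
P(y(0))*(-35) = (2*(-3815 + 36*√(5 + 0))/(9*(-938 + 9*√(5 + 0))))*(-35) = (2*(-3815 + 36*√5)/(9*(-938 + 9*√5)))*(-35) = -70*(-3815 + 36*√5)/(9*(-938 + 9*√5))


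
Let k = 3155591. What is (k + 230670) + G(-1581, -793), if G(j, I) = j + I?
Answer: 3383887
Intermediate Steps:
G(j, I) = I + j
(k + 230670) + G(-1581, -793) = (3155591 + 230670) + (-793 - 1581) = 3386261 - 2374 = 3383887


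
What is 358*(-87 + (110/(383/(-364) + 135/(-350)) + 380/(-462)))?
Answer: -35562745882/604527 ≈ -58827.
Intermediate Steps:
358*(-87 + (110/(383/(-364) + 135/(-350)) + 380/(-462))) = 358*(-87 + (110/(383*(-1/364) + 135*(-1/350)) + 380*(-1/462))) = 358*(-87 + (110/(-383/364 - 27/70) - 190/231)) = 358*(-87 + (110/(-2617/1820) - 190/231)) = 358*(-87 + (110*(-1820/2617) - 190/231)) = 358*(-87 + (-200200/2617 - 190/231)) = 358*(-87 - 46743430/604527) = 358*(-99337279/604527) = -35562745882/604527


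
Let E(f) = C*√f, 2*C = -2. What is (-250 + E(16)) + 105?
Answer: -149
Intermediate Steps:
C = -1 (C = (½)*(-2) = -1)
E(f) = -√f
(-250 + E(16)) + 105 = (-250 - √16) + 105 = (-250 - 1*4) + 105 = (-250 - 4) + 105 = -254 + 105 = -149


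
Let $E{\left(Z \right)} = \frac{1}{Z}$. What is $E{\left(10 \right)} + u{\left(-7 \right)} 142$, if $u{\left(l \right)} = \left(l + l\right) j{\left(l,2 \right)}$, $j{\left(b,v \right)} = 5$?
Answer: $- \frac{99399}{10} \approx -9939.9$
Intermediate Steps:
$u{\left(l \right)} = 10 l$ ($u{\left(l \right)} = \left(l + l\right) 5 = 2 l 5 = 10 l$)
$E{\left(10 \right)} + u{\left(-7 \right)} 142 = \frac{1}{10} + 10 \left(-7\right) 142 = \frac{1}{10} - 9940 = - \frac{99399}{10}$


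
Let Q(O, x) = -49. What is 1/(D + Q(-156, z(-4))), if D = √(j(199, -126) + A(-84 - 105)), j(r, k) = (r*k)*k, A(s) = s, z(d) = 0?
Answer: 7/450962 + 3*√351015/3156734 ≈ 0.00057857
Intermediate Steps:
j(r, k) = r*k² (j(r, k) = (k*r)*k = r*k²)
D = 3*√351015 (D = √(199*(-126)² + (-84 - 105)) = √(199*15876 - 189) = √(3159324 - 189) = √3159135 = 3*√351015 ≈ 1777.4)
1/(D + Q(-156, z(-4))) = 1/(3*√351015 - 49) = 1/(-49 + 3*√351015)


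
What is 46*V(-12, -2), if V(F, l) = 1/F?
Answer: -23/6 ≈ -3.8333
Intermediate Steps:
46*V(-12, -2) = 46/(-12) = 46*(-1/12) = -23/6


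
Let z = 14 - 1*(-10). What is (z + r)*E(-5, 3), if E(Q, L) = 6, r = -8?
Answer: 96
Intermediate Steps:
z = 24 (z = 14 + 10 = 24)
(z + r)*E(-5, 3) = (24 - 8)*6 = 16*6 = 96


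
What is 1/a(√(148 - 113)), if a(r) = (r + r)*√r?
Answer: 35^(¼)/70 ≈ 0.034747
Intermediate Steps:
a(r) = 2*r^(3/2) (a(r) = (2*r)*√r = 2*r^(3/2))
1/a(√(148 - 113)) = 1/(2*(√(148 - 113))^(3/2)) = 1/(2*(√35)^(3/2)) = 1/(2*35^(¾)) = 35^(¼)/70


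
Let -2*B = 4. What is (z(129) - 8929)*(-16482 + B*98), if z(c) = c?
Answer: 146766400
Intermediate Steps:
B = -2 (B = -½*4 = -2)
(z(129) - 8929)*(-16482 + B*98) = (129 - 8929)*(-16482 - 2*98) = -8800*(-16482 - 196) = -8800*(-16678) = 146766400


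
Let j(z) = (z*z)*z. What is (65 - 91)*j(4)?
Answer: -1664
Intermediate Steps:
j(z) = z³ (j(z) = z²*z = z³)
(65 - 91)*j(4) = (65 - 91)*4³ = -26*64 = -1664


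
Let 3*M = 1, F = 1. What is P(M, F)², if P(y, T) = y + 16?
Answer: 2401/9 ≈ 266.78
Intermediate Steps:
M = ⅓ (M = (⅓)*1 = ⅓ ≈ 0.33333)
P(y, T) = 16 + y
P(M, F)² = (16 + ⅓)² = (49/3)² = 2401/9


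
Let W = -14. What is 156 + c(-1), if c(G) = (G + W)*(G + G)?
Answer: 186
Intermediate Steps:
c(G) = 2*G*(-14 + G) (c(G) = (G - 14)*(G + G) = (-14 + G)*(2*G) = 2*G*(-14 + G))
156 + c(-1) = 156 + 2*(-1)*(-14 - 1) = 156 + 2*(-1)*(-15) = 156 + 30 = 186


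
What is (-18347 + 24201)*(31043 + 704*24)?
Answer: 280634906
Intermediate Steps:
(-18347 + 24201)*(31043 + 704*24) = 5854*(31043 + 16896) = 5854*47939 = 280634906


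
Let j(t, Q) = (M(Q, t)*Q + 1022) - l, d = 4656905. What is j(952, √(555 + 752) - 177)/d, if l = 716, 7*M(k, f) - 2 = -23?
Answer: 837/4656905 - 3*√1307/4656905 ≈ 0.00015644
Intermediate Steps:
M(k, f) = -3 (M(k, f) = 2/7 + (⅐)*(-23) = 2/7 - 23/7 = -3)
j(t, Q) = 306 - 3*Q (j(t, Q) = (-3*Q + 1022) - 1*716 = (1022 - 3*Q) - 716 = 306 - 3*Q)
j(952, √(555 + 752) - 177)/d = (306 - 3*(√(555 + 752) - 177))/4656905 = (306 - 3*(√1307 - 177))*(1/4656905) = (306 - 3*(-177 + √1307))*(1/4656905) = (306 + (531 - 3*√1307))*(1/4656905) = (837 - 3*√1307)*(1/4656905) = 837/4656905 - 3*√1307/4656905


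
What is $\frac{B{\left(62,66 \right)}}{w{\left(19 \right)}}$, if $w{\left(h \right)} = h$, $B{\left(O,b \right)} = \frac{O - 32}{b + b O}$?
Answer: $\frac{5}{13167} \approx 0.00037974$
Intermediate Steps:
$B{\left(O,b \right)} = \frac{-32 + O}{b + O b}$
$\frac{B{\left(62,66 \right)}}{w{\left(19 \right)}} = \frac{\frac{1}{66} \frac{1}{1 + 62} \left(-32 + 62\right)}{19} = \frac{1}{66} \cdot \frac{1}{63} \cdot 30 \cdot \frac{1}{19} = \frac{5}{693} \cdot \frac{1}{19} = \frac{5}{13167}$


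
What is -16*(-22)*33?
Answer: 11616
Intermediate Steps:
-16*(-22)*33 = 352*33 = 11616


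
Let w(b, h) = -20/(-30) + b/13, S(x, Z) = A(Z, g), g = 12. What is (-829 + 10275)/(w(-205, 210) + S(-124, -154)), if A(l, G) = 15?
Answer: -184197/2 ≈ -92099.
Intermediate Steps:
S(x, Z) = 15
w(b, h) = 2/3 + b/13 (w(b, h) = -20*(-1/30) + b*(1/13) = 2/3 + b/13)
(-829 + 10275)/(w(-205, 210) + S(-124, -154)) = (-829 + 10275)/((2/3 + (1/13)*(-205)) + 15) = 9446/((2/3 - 205/13) + 15) = 9446/(-589/39 + 15) = 9446/(-4/39) = 9446*(-39/4) = -184197/2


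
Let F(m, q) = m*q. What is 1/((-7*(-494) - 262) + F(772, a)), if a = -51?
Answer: -1/36176 ≈ -2.7643e-5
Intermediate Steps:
1/((-7*(-494) - 262) + F(772, a)) = 1/((-7*(-494) - 262) + 772*(-51)) = 1/((3458 - 262) - 39372) = 1/(3196 - 39372) = 1/(-36176) = -1/36176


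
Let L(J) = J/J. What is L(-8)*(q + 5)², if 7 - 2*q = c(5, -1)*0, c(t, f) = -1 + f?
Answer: 289/4 ≈ 72.250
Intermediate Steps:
L(J) = 1
q = 7/2 (q = 7/2 - (-1 - 1)*0/2 = 7/2 - (-1)*0 = 7/2 - ½*0 = 7/2 + 0 = 7/2 ≈ 3.5000)
L(-8)*(q + 5)² = 1*(7/2 + 5)² = 1*(17/2)² = 1*(289/4) = 289/4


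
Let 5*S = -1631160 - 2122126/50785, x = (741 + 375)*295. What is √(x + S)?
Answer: √7684844846518/50785 ≈ 54.586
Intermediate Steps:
x = 329220 (x = 1116*295 = 329220)
S = -82840582726/253925 (S = (-1631160 - 2122126/50785)/5 = (⅕)*(-82840582726/50785) = -82840582726/253925 ≈ -3.2624e+5)
√(x + S) = √(329220 - 82840582726/253925) = √(756605774/253925) = √7684844846518/50785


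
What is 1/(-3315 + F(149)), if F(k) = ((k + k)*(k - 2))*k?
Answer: 1/6523779 ≈ 1.5329e-7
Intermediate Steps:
F(k) = 2*k²*(-2 + k) (F(k) = ((2*k)*(-2 + k))*k = (2*k*(-2 + k))*k = 2*k²*(-2 + k))
1/(-3315 + F(149)) = 1/(-3315 + 2*149²*(-2 + 149)) = 1/(-3315 + 2*22201*147) = 1/(-3315 + 6527094) = 1/6523779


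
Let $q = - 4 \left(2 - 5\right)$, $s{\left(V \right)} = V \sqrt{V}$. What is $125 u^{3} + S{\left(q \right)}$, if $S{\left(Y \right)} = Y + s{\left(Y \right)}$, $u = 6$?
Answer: $27012 + 24 \sqrt{3} \approx 27054.0$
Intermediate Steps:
$s{\left(V \right)} = V^{\frac{3}{2}}$
$q = 12$ ($q = \left(-4\right) \left(-3\right) = 12$)
$S{\left(Y \right)} = Y + Y^{\frac{3}{2}}$
$125 u^{3} + S{\left(q \right)} = 125 \cdot 6^{3} + \left(12 + 12^{\frac{3}{2}}\right) = 125 \cdot 216 + \left(12 + 24 \sqrt{3}\right) = 27000 + \left(12 + 24 \sqrt{3}\right) = 27012 + 24 \sqrt{3}$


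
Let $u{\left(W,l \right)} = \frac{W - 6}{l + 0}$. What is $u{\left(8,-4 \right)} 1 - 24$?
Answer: $- \frac{49}{2} \approx -24.5$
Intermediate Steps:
$u{\left(W,l \right)} = \frac{-6 + W}{l}$
$u{\left(8,-4 \right)} 1 - 24 = \frac{-6 + 8}{-4} \cdot 1 - 24 = \left(- \frac{1}{4}\right) 2 \cdot 1 - 24 = \left(- \frac{1}{2}\right) 1 - 24 = - \frac{1}{2} - 24 = - \frac{49}{2}$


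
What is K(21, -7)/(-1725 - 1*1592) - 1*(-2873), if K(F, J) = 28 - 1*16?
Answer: 9529729/3317 ≈ 2873.0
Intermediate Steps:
K(F, J) = 12 (K(F, J) = 28 - 16 = 12)
K(21, -7)/(-1725 - 1*1592) - 1*(-2873) = 12/(-1725 - 1*1592) - 1*(-2873) = 12/(-1725 - 1592) + 2873 = 12/(-3317) + 2873 = 12*(-1/3317) + 2873 = -12/3317 + 2873 = 9529729/3317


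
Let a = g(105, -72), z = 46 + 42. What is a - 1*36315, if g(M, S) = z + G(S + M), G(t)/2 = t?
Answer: -36161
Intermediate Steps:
G(t) = 2*t
z = 88
g(M, S) = 88 + 2*M + 2*S (g(M, S) = 88 + 2*(S + M) = 88 + 2*(M + S) = 88 + (2*M + 2*S) = 88 + 2*M + 2*S)
a = 154 (a = 88 + 2*105 + 2*(-72) = 88 + 210 - 144 = 154)
a - 1*36315 = 154 - 1*36315 = 154 - 36315 = -36161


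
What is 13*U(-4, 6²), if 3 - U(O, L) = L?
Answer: -429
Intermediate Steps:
U(O, L) = 3 - L
13*U(-4, 6²) = 13*(3 - 1*6²) = 13*(3 - 1*36) = 13*(3 - 36) = 13*(-33) = -429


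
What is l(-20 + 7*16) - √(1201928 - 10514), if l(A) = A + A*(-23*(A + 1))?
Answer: -196696 - √1191414 ≈ -1.9779e+5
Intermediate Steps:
l(A) = A + A*(-23 - 23*A) (l(A) = A + A*(-23*(1 + A)) = A + A*(-23 - 23*A))
l(-20 + 7*16) - √(1201928 - 10514) = -(-20 + 7*16)*(22 + 23*(-20 + 7*16)) - √(1201928 - 10514) = -(-20 + 112)*(22 + 23*(-20 + 112)) - √1191414 = -1*92*(22 + 23*92) - √1191414 = -1*92*(22 + 2116) - √1191414 = -1*92*2138 - √1191414 = -196696 - √1191414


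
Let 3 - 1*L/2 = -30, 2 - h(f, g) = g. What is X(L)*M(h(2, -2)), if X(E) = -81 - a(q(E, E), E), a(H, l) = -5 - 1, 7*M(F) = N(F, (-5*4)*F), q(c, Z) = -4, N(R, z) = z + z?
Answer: 12000/7 ≈ 1714.3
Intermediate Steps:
N(R, z) = 2*z
h(f, g) = 2 - g
L = 66 (L = 6 - 2*(-30) = 6 + 60 = 66)
M(F) = -40*F/7 (M(F) = (2*((-5*4)*F))/7 = (2*(-20*F))/7 = (-40*F)/7 = -40*F/7)
a(H, l) = -6
X(E) = -75 (X(E) = -81 - 1*(-6) = -81 + 6 = -75)
X(L)*M(h(2, -2)) = -(-3000)*(2 - 1*(-2))/7 = -(-3000)*(2 + 2)/7 = -(-3000)*4/7 = -75*(-160/7) = 12000/7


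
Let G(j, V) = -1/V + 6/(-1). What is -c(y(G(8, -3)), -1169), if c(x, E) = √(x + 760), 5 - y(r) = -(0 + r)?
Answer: -√6834/3 ≈ -27.556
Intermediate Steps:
G(j, V) = -6 - 1/V (G(j, V) = -1/V + 6*(-1) = -1/V - 6 = -6 - 1/V)
y(r) = 5 + r (y(r) = 5 - (-1)*(0 + r) = 5 - (-1)*r = 5 + r)
c(x, E) = √(760 + x)
-c(y(G(8, -3)), -1169) = -√(760 + (5 + (-6 - 1/(-3)))) = -√(760 + (5 + (-6 - 1*(-⅓)))) = -√(760 + (5 + (-6 + ⅓))) = -√(760 + (5 - 17/3)) = -√(760 - ⅔) = -√(2278/3) = -√6834/3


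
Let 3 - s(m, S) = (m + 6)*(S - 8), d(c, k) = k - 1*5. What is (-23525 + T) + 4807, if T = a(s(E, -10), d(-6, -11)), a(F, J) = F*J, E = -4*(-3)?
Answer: -23950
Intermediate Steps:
d(c, k) = -5 + k (d(c, k) = k - 5 = -5 + k)
E = 12
s(m, S) = 3 - (-8 + S)*(6 + m) (s(m, S) = 3 - (m + 6)*(S - 8) = 3 - (6 + m)*(-8 + S) = 3 - (-8 + S)*(6 + m))
T = -5232 (T = (51 - 6*(-10) + 8*12 - 1*(-10)*12)*(-5 - 11) = (51 + 60 + 96 + 120)*(-16) = 327*(-16) = -5232)
(-23525 + T) + 4807 = (-23525 - 5232) + 4807 = -28757 + 4807 = -23950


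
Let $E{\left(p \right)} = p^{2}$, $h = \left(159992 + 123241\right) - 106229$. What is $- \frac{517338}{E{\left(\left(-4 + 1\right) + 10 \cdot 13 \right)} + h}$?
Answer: $- \frac{517338}{193133} \approx -2.6787$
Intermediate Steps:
$h = 177004$ ($h = 283233 - 106229 = 177004$)
$- \frac{517338}{E{\left(\left(-4 + 1\right) + 10 \cdot 13 \right)} + h} = - \frac{517338}{\left(\left(-4 + 1\right) + 10 \cdot 13\right)^{2} + 177004} = - \frac{517338}{\left(-3 + 130\right)^{2} + 177004} = - \frac{517338}{127^{2} + 177004} = - \frac{517338}{16129 + 177004} = - \frac{517338}{193133}$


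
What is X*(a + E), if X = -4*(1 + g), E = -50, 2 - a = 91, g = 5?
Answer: 3336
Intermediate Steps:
a = -89 (a = 2 - 1*91 = 2 - 91 = -89)
X = -24 (X = -4*(1 + 5) = -4*6 = -24)
X*(a + E) = -24*(-89 - 50) = -24*(-139) = 3336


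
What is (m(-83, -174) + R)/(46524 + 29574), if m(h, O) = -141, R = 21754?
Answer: 21613/76098 ≈ 0.28402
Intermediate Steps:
(m(-83, -174) + R)/(46524 + 29574) = (-141 + 21754)/(46524 + 29574) = 21613/76098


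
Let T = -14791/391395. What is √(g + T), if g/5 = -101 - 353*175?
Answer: I*√47393942228337945/391395 ≈ 556.22*I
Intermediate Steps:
g = -309380 (g = 5*(-101 - 353*175) = 5*(-101 - 61775) = 5*(-61876) = -309380)
T = -14791/391395 (T = -14791*1/391395 = -14791/391395 ≈ -0.037790)
√(g + T) = √(-309380 - 14791/391395) = √(-121089799891/391395) = I*√47393942228337945/391395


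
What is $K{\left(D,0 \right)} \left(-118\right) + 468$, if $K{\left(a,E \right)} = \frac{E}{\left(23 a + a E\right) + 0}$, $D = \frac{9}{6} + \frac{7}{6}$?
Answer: $468$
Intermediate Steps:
$D = \frac{8}{3}$ ($D = 9 \cdot \frac{1}{6} + 7 \cdot \frac{1}{6} = \frac{3}{2} + \frac{7}{6} = \frac{8}{3} \approx 2.6667$)
$K{\left(a,E \right)} = \frac{E}{23 a + E a}$ ($K{\left(a,E \right)} = \frac{E}{\left(23 a + E a\right) + 0} = \frac{E}{23 a + E a}$)
$K{\left(D,0 \right)} \left(-118\right) + 468 = \frac{0}{\frac{8}{3} \left(23 + 0\right)} \left(-118\right) + 468 = 0 \cdot \frac{3}{8} \cdot \frac{1}{23} \left(-118\right) + 468 = 0 \left(-118\right) + 468 = 0 + 468 = 468$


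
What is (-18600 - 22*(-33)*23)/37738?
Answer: -951/18869 ≈ -0.050400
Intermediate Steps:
(-18600 - 22*(-33)*23)/37738 = (-18600 - (-726)*23)*(1/37738) = (-18600 - 1*(-16698))*(1/37738) = (-18600 + 16698)*(1/37738) = -1902*1/37738 = -951/18869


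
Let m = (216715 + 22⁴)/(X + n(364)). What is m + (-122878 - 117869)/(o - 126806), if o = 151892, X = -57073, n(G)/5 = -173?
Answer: -2105121516/121119389 ≈ -17.381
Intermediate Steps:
n(G) = -865 (n(G) = 5*(-173) = -865)
m = -450971/57938 (m = (216715 + 22⁴)/(-57073 - 865) = (216715 + 234256)/(-57938) = 450971*(-1/57938) = -450971/57938 ≈ -7.7837)
m + (-122878 - 117869)/(o - 126806) = -450971/57938 + (-122878 - 117869)/(151892 - 126806) = -450971/57938 - 240747/25086 = -450971/57938 - 240747*1/25086 = -450971/57938 - 80249/8362 = -2105121516/121119389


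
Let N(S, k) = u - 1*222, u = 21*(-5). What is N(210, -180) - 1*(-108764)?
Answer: 108437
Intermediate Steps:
u = -105
N(S, k) = -327 (N(S, k) = -105 - 1*222 = -105 - 222 = -327)
N(210, -180) - 1*(-108764) = -327 - 1*(-108764) = -327 + 108764 = 108437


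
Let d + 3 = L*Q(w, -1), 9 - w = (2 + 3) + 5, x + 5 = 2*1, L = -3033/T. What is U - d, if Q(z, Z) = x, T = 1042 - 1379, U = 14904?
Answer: 14934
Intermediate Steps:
T = -337
L = 9 (L = -3033/(-337) = -3033*(-1/337) = 9)
x = -3 (x = -5 + 2*1 = -5 + 2 = -3)
w = -1 (w = 9 - ((2 + 3) + 5) = 9 - (5 + 5) = 9 - 1*10 = 9 - 10 = -1)
Q(z, Z) = -3
d = -30 (d = -3 + 9*(-3) = -3 - 27 = -30)
U - d = 14904 - 1*(-30) = 14904 + 30 = 14934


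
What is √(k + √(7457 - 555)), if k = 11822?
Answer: √(11822 + √6902) ≈ 109.11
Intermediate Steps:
√(k + √(7457 - 555)) = √(11822 + √(7457 - 555)) = √(11822 + √6902)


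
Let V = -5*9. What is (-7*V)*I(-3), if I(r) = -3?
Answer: -945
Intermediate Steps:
V = -45
(-7*V)*I(-3) = -7*(-45)*(-3) = 315*(-3) = -945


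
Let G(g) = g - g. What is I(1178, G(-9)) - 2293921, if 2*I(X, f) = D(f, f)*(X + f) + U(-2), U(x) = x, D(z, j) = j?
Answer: -2293922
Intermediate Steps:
G(g) = 0
I(X, f) = -1 + f*(X + f)/2 (I(X, f) = (f*(X + f) - 2)/2 = (-2 + f*(X + f))/2 = -1 + f*(X + f)/2)
I(1178, G(-9)) - 2293921 = (-1 + (1/2)*0**2 + (1/2)*1178*0) - 2293921 = (-1 + (1/2)*0 + 0) - 2293921 = (-1 + 0 + 0) - 2293921 = -1 - 2293921 = -2293922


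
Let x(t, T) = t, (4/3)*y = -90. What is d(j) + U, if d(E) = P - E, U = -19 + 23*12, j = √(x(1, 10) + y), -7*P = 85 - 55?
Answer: 1769/7 - I*√266/2 ≈ 252.71 - 8.1548*I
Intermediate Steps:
y = -135/2 (y = (¾)*(-90) = -135/2 ≈ -67.500)
P = -30/7 (P = -(85 - 55)/7 = -⅐*30 = -30/7 ≈ -4.2857)
j = I*√266/2 (j = √(1 - 135/2) = √(-133/2) = I*√266/2 ≈ 8.1548*I)
U = 257 (U = -19 + 276 = 257)
d(E) = -30/7 - E
d(j) + U = (-30/7 - I*√266/2) + 257 = 1769/7 - I*√266/2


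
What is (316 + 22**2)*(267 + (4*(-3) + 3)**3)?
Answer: -369600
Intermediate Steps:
(316 + 22**2)*(267 + (4*(-3) + 3)**3) = (316 + 484)*(267 + (-12 + 3)**3) = 800*(267 + (-9)**3) = 800*(267 - 729) = 800*(-462) = -369600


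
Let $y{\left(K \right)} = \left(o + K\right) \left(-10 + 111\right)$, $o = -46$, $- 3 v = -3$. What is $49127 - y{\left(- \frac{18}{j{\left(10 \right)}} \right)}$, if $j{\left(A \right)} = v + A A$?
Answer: $53791$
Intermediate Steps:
$v = 1$ ($v = \left(- \frac{1}{3}\right) \left(-3\right) = 1$)
$j{\left(A \right)} = 1 + A^{2}$ ($j{\left(A \right)} = 1 + A A = 1 + A^{2}$)
$y{\left(K \right)} = -4646 + 101 K$ ($y{\left(K \right)} = \left(-46 + K\right) \left(-10 + 111\right) = \left(-46 + K\right) 101 = -4646 + 101 K$)
$49127 - y{\left(- \frac{18}{j{\left(10 \right)}} \right)} = 49127 - \left(-4646 + 101 \left(- \frac{18}{1 + 10^{2}}\right)\right) = 49127 - \left(-4646 + 101 \left(- \frac{18}{1 + 100}\right)\right) = 49127 - \left(-4646 + 101 \left(- \frac{18}{101}\right)\right) = 49127 - \left(-4646 - 18\right) = 49127 - -4664 = 49127 + 4664 = 53791$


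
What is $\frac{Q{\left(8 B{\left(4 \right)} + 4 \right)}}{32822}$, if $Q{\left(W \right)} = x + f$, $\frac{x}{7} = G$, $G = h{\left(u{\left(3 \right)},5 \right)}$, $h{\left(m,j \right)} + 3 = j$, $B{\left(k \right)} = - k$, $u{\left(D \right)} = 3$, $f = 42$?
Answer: $\frac{28}{16411} \approx 0.0017062$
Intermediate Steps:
$h{\left(m,j \right)} = -3 + j$
$G = 2$ ($G = -3 + 5 = 2$)
$x = 14$ ($x = 7 \cdot 2 = 14$)
$Q{\left(W \right)} = 56$ ($Q{\left(W \right)} = 14 + 42 = 56$)
$\frac{Q{\left(8 B{\left(4 \right)} + 4 \right)}}{32822} = \frac{56}{32822} = 56 \cdot \frac{1}{32822} = \frac{28}{16411}$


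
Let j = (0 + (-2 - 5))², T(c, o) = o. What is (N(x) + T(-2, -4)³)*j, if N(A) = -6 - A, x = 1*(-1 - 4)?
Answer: -3185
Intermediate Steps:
x = -5 (x = 1*(-5) = -5)
j = 49 (j = (0 - 7)² = (-7)² = 49)
(N(x) + T(-2, -4)³)*j = ((-6 - 1*(-5)) + (-4)³)*49 = ((-6 + 5) - 64)*49 = (-1 - 64)*49 = -65*49 = -3185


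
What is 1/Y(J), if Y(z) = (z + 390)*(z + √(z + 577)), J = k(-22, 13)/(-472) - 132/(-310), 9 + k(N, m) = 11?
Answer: -20634784584400/11031237109984332919 + 2676192800*√193161430745/11031237109984332919 ≈ 0.00010475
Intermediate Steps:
k(N, m) = 2 (k(N, m) = -9 + 11 = 2)
J = 15421/36580 (J = 2/(-472) - 132/(-310) = 2*(-1/472) - 132*(-1/310) = -1/236 + 66/155 = 15421/36580 ≈ 0.42157)
Y(z) = (390 + z)*(z + √(577 + z))
1/Y(J) = 1/((15421/36580)² + 390*(15421/36580) + 390*√(577 + 15421/36580) + 15421*√(577 + 15421/36580)/36580) = 1/(237807241/1338096400 + 601419/3658 + 390*√(21122081/36580) + 15421*√(21122081/36580)/36580) = 1/(237807241/1338096400 + 601419/3658 + 390*(√193161430745/18290) + 15421*(√193161430745/18290)/36580) = 1/(237807241/1338096400 + 601419/3658 + 39*√193161430745/1829 + 15421*√193161430745/669048200) = 1/(220236877441/1338096400 + 14281621*√193161430745/669048200)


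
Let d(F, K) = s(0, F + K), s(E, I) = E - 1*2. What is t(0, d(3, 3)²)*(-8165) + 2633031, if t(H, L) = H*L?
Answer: 2633031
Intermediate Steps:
s(E, I) = -2 + E (s(E, I) = E - 2 = -2 + E)
d(F, K) = -2 (d(F, K) = -2 + 0 = -2)
t(0, d(3, 3)²)*(-8165) + 2633031 = (0*(-2)²)*(-8165) + 2633031 = (0*4)*(-8165) + 2633031 = 0*(-8165) + 2633031 = 0 + 2633031 = 2633031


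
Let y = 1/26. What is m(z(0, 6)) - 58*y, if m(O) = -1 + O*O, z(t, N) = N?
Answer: 426/13 ≈ 32.769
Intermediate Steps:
m(O) = -1 + O**2
y = 1/26 ≈ 0.038462
m(z(0, 6)) - 58*y = (-1 + 6**2) - 58*1/26 = (-1 + 36) - 29/13 = 35 - 29/13 = 426/13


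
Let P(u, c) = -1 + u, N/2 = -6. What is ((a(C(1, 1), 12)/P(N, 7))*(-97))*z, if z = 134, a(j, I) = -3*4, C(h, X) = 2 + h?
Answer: -155976/13 ≈ -11998.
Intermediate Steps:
N = -12 (N = 2*(-6) = -12)
a(j, I) = -12
((a(C(1, 1), 12)/P(N, 7))*(-97))*z = (-12/(-1 - 12)*(-97))*134 = (-12/(-13)*(-97))*134 = (-12*(-1/13)*(-97))*134 = ((12/13)*(-97))*134 = -1164/13*134 = -155976/13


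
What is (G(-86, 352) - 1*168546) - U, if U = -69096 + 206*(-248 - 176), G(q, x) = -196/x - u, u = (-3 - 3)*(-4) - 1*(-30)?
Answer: -1070129/88 ≈ -12161.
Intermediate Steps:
u = 54 (u = -6*(-4) + 30 = 24 + 30 = 54)
G(q, x) = -54 - 196/x (G(q, x) = -196/x - 1*54 = -196/x - 54 = -54 - 196/x)
U = -156440 (U = -69096 + 206*(-424) = -69096 - 87344 = -156440)
(G(-86, 352) - 1*168546) - U = ((-54 - 196/352) - 1*168546) - 1*(-156440) = ((-54 - 196*1/352) - 168546) + 156440 = ((-54 - 49/88) - 168546) + 156440 = (-4801/88 - 168546) + 156440 = -14836849/88 + 156440 = -1070129/88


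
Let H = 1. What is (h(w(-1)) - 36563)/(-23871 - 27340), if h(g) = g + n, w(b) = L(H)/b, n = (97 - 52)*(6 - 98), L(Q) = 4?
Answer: 40707/51211 ≈ 0.79489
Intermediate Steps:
n = -4140 (n = 45*(-92) = -4140)
w(b) = 4/b
h(g) = -4140 + g (h(g) = g - 4140 = -4140 + g)
(h(w(-1)) - 36563)/(-23871 - 27340) = ((-4140 + 4/(-1)) - 36563)/(-23871 - 27340) = ((-4140 + 4*(-1)) - 36563)/(-51211) = ((-4140 - 4) - 36563)*(-1/51211) = (-4144 - 36563)*(-1/51211) = -40707*(-1/51211) = 40707/51211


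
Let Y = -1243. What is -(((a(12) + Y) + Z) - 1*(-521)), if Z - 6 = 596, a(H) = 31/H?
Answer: 1409/12 ≈ 117.42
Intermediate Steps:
Z = 602 (Z = 6 + 596 = 602)
-(((a(12) + Y) + Z) - 1*(-521)) = -(((31/12 - 1243) + 602) - 1*(-521)) = -(((31*(1/12) - 1243) + 602) + 521) = -(((31/12 - 1243) + 602) + 521) = -((-14885/12 + 602) + 521) = -(-7661/12 + 521) = -1*(-1409/12) = 1409/12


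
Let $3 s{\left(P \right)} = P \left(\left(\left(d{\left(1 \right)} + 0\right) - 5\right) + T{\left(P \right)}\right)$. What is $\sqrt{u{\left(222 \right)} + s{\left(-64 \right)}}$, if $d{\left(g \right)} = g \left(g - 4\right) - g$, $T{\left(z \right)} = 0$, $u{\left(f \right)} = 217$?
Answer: $\sqrt{409} \approx 20.224$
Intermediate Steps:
$d{\left(g \right)} = - g + g \left(-4 + g\right)$ ($d{\left(g \right)} = g \left(-4 + g\right) - g = - g + g \left(-4 + g\right)$)
$s{\left(P \right)} = - 3 P$ ($s{\left(P \right)} = \frac{P \left(\left(\left(1 \left(-5 + 1\right) + 0\right) - 5\right) + 0\right)}{3} = \frac{P \left(\left(\left(1 \left(-4\right) + 0\right) - 5\right) + 0\right)}{3} = \frac{P \left(\left(\left(-4 + 0\right) - 5\right) + 0\right)}{3} = \frac{P \left(\left(-4 - 5\right) + 0\right)}{3} = \frac{P \left(-9 + 0\right)}{3} = \frac{P \left(-9\right)}{3} = \frac{\left(-9\right) P}{3} = - 3 P$)
$\sqrt{u{\left(222 \right)} + s{\left(-64 \right)}} = \sqrt{217 - -192} = \sqrt{217 + 192} = \sqrt{409}$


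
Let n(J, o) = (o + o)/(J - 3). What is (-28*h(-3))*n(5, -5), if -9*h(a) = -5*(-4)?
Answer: -2800/9 ≈ -311.11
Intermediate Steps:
h(a) = -20/9 (h(a) = -(-5)*(-4)/9 = -⅑*20 = -20/9)
n(J, o) = 2*o/(-3 + J) (n(J, o) = (2*o)/(-3 + J) = 2*o/(-3 + J))
(-28*h(-3))*n(5, -5) = (-28*(-20/9))*(2*(-5)/(-3 + 5)) = 560*(2*(-5)/2)/9 = 560*(2*(-5)*(½))/9 = (560/9)*(-5) = -2800/9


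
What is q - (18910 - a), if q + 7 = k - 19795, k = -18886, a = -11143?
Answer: -68741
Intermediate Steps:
q = -38688 (q = -7 + (-18886 - 19795) = -7 - 38681 = -38688)
q - (18910 - a) = -38688 - (18910 - 1*(-11143)) = -38688 - (18910 + 11143) = -38688 - 1*30053 = -38688 - 30053 = -68741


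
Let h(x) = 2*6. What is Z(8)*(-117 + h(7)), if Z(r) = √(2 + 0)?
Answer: -105*√2 ≈ -148.49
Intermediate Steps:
Z(r) = √2
h(x) = 12
Z(8)*(-117 + h(7)) = √2*(-117 + 12) = √2*(-105) = -105*√2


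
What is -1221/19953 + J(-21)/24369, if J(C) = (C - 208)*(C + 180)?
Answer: -84029248/54026073 ≈ -1.5553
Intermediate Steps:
J(C) = (-208 + C)*(180 + C)
-1221/19953 + J(-21)/24369 = -1221/19953 + (-37440 + (-21)² - 28*(-21))/24369 = -1221*1/19953 + (-37440 + 441 + 588)*(1/24369) = -407/6651 - 36411*1/24369 = -407/6651 - 12137/8123 = -84029248/54026073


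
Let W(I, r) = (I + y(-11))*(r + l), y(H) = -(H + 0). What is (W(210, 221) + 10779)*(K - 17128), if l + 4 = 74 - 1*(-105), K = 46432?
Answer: 2880436680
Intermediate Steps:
y(H) = -H
l = 175 (l = -4 + (74 - 1*(-105)) = -4 + (74 + 105) = -4 + 179 = 175)
W(I, r) = (11 + I)*(175 + r) (W(I, r) = (I - 1*(-11))*(r + 175) = (I + 11)*(175 + r) = (11 + I)*(175 + r))
(W(210, 221) + 10779)*(K - 17128) = ((1925 + 11*221 + 175*210 + 210*221) + 10779)*(46432 - 17128) = ((1925 + 2431 + 36750 + 46410) + 10779)*29304 = (87516 + 10779)*29304 = 98295*29304 = 2880436680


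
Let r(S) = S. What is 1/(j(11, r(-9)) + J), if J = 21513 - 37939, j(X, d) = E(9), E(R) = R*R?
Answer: -1/16345 ≈ -6.1181e-5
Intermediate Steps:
E(R) = R²
j(X, d) = 81 (j(X, d) = 9² = 81)
J = -16426
1/(j(11, r(-9)) + J) = 1/(81 - 16426) = 1/(-16345) = -1/16345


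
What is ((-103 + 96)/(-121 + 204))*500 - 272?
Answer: -26076/83 ≈ -314.17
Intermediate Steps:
((-103 + 96)/(-121 + 204))*500 - 272 = -7/83*500 - 272 = -3500/83 - 272 = -26076/83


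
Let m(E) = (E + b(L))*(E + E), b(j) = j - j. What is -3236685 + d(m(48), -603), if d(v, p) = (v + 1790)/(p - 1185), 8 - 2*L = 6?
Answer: -2893599589/894 ≈ -3.2367e+6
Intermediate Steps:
L = 1 (L = 4 - ½*6 = 4 - 3 = 1)
b(j) = 0
m(E) = 2*E² (m(E) = (E + 0)*(E + E) = E*(2*E) = 2*E²)
d(v, p) = (1790 + v)/(-1185 + p)
-3236685 + d(m(48), -603) = -3236685 + (1790 + 2*48²)/(-1185 - 603) = -3236685 + (1790 + 2*2304)/(-1788) = -3236685 - (1790 + 4608)/1788 = -3236685 - 1/1788*6398 = -3236685 - 3199/894 = -2893599589/894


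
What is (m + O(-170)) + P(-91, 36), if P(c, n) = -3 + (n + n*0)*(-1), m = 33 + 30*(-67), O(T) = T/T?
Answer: -2015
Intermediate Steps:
O(T) = 1
m = -1977 (m = 33 - 2010 = -1977)
P(c, n) = -3 - n (P(c, n) = -3 + (n + 0)*(-1) = -3 + n*(-1) = -3 - n)
(m + O(-170)) + P(-91, 36) = (-1977 + 1) + (-3 - 1*36) = -1976 + (-3 - 36) = -1976 - 39 = -2015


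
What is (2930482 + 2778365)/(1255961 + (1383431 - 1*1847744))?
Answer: 5708847/791648 ≈ 7.2113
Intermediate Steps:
(2930482 + 2778365)/(1255961 + (1383431 - 1*1847744)) = 5708847/(1255961 + (1383431 - 1847744)) = 5708847/(1255961 - 464313) = 5708847/791648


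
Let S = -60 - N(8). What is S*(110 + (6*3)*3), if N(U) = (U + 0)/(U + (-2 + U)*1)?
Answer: -69536/7 ≈ -9933.7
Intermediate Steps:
N(U) = U/(-2 + 2*U) (N(U) = U/(U + (-2 + U)) = U/(-2 + 2*U))
S = -424/7 (S = -60 - 8/(2*(-1 + 8)) = -60 - 8/(2*7) = -60 - 1*4/7 = -60 - 4/7 = -424/7 ≈ -60.571)
S*(110 + (6*3)*3) = -424*(110 + (6*3)*3)/7 = -424*(110 + 18*3)/7 = -424*(110 + 54)/7 = -424/7*164 = -69536/7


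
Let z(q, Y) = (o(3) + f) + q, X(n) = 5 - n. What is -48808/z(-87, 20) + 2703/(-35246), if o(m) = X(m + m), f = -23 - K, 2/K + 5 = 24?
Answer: 32679742559/74404306 ≈ 439.22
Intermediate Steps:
K = 2/19 (K = 2/(-5 + 24) = 2/19 ≈ 0.10526)
f = -439/19 (f = -23 - 1*2/19 = -23 - 2/19 = -439/19 ≈ -23.105)
o(m) = 5 - 2*m (o(m) = 5 - (m + m) = 5 - 2*m)
z(q, Y) = -458/19 + q (z(q, Y) = ((5 - 2*3) - 439/19) + q = ((5 - 6) - 439/19) + q = (-1 - 439/19) + q = -458/19 + q)
-48808/z(-87, 20) + 2703/(-35246) = -48808/(-458/19 - 87) + 2703/(-35246) = -48808/(-2111/19) + 2703*(-1/35246) = -48808*(-19/2111) - 2703/35246 = 927352/2111 - 2703/35246 = 32679742559/74404306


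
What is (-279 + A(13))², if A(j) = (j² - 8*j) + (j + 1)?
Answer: 40000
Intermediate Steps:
A(j) = 1 + j² - 7*j (A(j) = (j² - 8*j) + (1 + j) = 1 + j² - 7*j)
(-279 + A(13))² = (-279 + (1 + 13² - 7*13))² = (-279 + (1 + 169 - 91))² = (-279 + 79)² = (-200)² = 40000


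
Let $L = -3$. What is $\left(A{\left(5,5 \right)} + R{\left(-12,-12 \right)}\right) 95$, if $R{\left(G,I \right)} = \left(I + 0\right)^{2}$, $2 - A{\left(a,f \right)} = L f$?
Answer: $15295$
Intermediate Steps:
$A{\left(a,f \right)} = 2 + 3 f$ ($A{\left(a,f \right)} = 2 - - 3 f = 2 + 3 f$)
$R{\left(G,I \right)} = I^{2}$
$\left(A{\left(5,5 \right)} + R{\left(-12,-12 \right)}\right) 95 = \left(\left(2 + 3 \cdot 5\right) + \left(-12\right)^{2}\right) 95 = \left(\left(2 + 15\right) + 144\right) 95 = \left(17 + 144\right) 95 = 161 \cdot 95 = 15295$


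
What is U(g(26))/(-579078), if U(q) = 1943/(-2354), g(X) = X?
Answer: 1943/1363149612 ≈ 1.4254e-6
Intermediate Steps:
U(q) = -1943/2354 (U(q) = 1943*(-1/2354) = -1943/2354)
U(g(26))/(-579078) = -1943/2354/(-579078) = -1943/2354*(-1/579078) = 1943/1363149612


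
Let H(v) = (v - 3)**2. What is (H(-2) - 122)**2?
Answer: 9409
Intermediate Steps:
H(v) = (-3 + v)**2
(H(-2) - 122)**2 = ((-3 - 2)**2 - 122)**2 = ((-5)**2 - 122)**2 = (25 - 122)**2 = (-97)**2 = 9409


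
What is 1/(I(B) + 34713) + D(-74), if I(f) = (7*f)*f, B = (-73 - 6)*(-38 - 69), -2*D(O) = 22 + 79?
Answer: -25260462387/500207176 ≈ -50.500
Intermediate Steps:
D(O) = -101/2 (D(O) = -(22 + 79)/2 = -½*101 = -101/2)
B = 8453 (B = -79*(-107) = 8453)
I(f) = 7*f²
1/(I(B) + 34713) + D(-74) = 1/(7*8453² + 34713) - 101/2 = 1/(7*71453209 + 34713) - 101/2 = 1/(500172463 + 34713) - 101/2 = 1/500207176 - 101/2 = -25260462387/500207176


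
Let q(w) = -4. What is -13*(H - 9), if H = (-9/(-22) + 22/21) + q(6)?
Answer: 69329/462 ≈ 150.06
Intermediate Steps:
H = -1175/462 (H = (-9/(-22) + 22/21) - 4 = (-9*(-1/22) + 22*(1/21)) - 4 = (9/22 + 22/21) - 4 = 673/462 - 4 = -1175/462 ≈ -2.5433)
-13*(H - 9) = -13*(-1175/462 - 9) = -13*(-5333/462) = 69329/462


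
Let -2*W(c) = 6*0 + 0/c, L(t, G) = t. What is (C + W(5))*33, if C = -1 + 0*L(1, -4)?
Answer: -33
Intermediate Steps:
W(c) = 0 (W(c) = -(6*0 + 0/c)/2 = -(0 + 0)/2 = -1/2*0 = 0)
C = -1 (C = -1 + 0*1 = -1 + 0 = -1)
(C + W(5))*33 = (-1 + 0)*33 = -1*33 = -33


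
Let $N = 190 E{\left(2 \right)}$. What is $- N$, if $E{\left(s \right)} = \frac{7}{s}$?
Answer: $-665$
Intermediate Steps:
$N = 665$ ($N = 190 \cdot \frac{7}{2} = 665$)
$- N = \left(-1\right) 665 = -665$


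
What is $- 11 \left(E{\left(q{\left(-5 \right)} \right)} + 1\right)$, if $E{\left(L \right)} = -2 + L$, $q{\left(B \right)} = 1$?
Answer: $0$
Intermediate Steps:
$- 11 \left(E{\left(q{\left(-5 \right)} \right)} + 1\right) = - 11 \left(\left(-2 + 1\right) + 1\right) = - 11 \left(-1 + 1\right) = \left(-11\right) 0 = 0$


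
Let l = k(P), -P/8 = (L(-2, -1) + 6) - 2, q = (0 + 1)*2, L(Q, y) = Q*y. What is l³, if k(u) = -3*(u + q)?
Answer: 2628072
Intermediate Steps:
q = 2 (q = 1*2 = 2)
P = -48 (P = -8*((-2*(-1) + 6) - 2) = -8*((2 + 6) - 2) = -8*(8 - 2) = -8*6 = -48)
k(u) = -6 - 3*u (k(u) = -3*(u + 2) = -3*(2 + u) = -6 - 3*u)
l = 138 (l = -6 - 3*(-48) = -6 + 144 = 138)
l³ = 138³ = 2628072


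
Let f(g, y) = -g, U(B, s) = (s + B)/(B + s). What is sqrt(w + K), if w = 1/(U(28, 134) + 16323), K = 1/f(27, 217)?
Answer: I*sqrt(199524171)/73458 ≈ 0.19229*I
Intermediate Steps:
U(B, s) = 1 (U(B, s) = (B + s)/(B + s) = 1)
K = -1/27 (K = 1/(-1*27) = 1/(-27) = -1/27 ≈ -0.037037)
w = 1/16324 (w = 1/(1 + 16323) = 1/16324 ≈ 6.1259e-5)
sqrt(w + K) = sqrt(1/16324 - 1/27) = sqrt(-16297/440748) = I*sqrt(199524171)/73458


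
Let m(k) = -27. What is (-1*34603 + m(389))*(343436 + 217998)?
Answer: -19442459420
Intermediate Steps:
(-1*34603 + m(389))*(343436 + 217998) = (-1*34603 - 27)*(343436 + 217998) = (-34603 - 27)*561434 = -34630*561434 = -19442459420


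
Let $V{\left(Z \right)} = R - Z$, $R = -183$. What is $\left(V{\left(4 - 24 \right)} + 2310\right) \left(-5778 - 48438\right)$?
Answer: $-116401752$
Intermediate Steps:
$V{\left(Z \right)} = -183 - Z$
$\left(V{\left(4 - 24 \right)} + 2310\right) \left(-5778 - 48438\right) = \left(\left(-183 - \left(4 - 24\right)\right) + 2310\right) \left(-5778 - 48438\right) = \left(\left(-183 - \left(4 - 24\right)\right) + 2310\right) \left(-54216\right) = \left(\left(-183 - -20\right) + 2310\right) \left(-54216\right) = \left(\left(-183 + 20\right) + 2310\right) \left(-54216\right) = \left(-163 + 2310\right) \left(-54216\right) = 2147 \left(-54216\right) = -116401752$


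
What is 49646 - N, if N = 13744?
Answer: 35902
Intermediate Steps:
49646 - N = 49646 - 1*13744 = 49646 - 13744 = 35902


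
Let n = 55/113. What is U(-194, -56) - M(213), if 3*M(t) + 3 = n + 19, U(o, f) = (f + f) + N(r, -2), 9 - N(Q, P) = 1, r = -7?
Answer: -12373/113 ≈ -109.50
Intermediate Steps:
N(Q, P) = 8 (N(Q, P) = 9 - 1*1 = 9 - 1 = 8)
n = 55/113 (n = 55*(1/113) = 55/113 ≈ 0.48673)
U(o, f) = 8 + 2*f (U(o, f) = (f + f) + 8 = 2*f + 8 = 8 + 2*f)
M(t) = 621/113 (M(t) = -1 + (55/113 + 19)/3 = -1 + (⅓)*(2202/113) = -1 + 734/113 = 621/113)
U(-194, -56) - M(213) = (8 + 2*(-56)) - 1*621/113 = (8 - 112) - 621/113 = -104 - 621/113 = -12373/113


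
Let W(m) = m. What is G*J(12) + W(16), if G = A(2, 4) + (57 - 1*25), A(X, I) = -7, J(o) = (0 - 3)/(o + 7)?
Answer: 229/19 ≈ 12.053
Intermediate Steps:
J(o) = -3/(7 + o)
G = 25 (G = -7 + (57 - 1*25) = -7 + (57 - 25) = -7 + 32 = 25)
G*J(12) + W(16) = 25*(-3/(7 + 12)) + 16 = 25*(-3/19) + 16 = -75/19 + 16 = 229/19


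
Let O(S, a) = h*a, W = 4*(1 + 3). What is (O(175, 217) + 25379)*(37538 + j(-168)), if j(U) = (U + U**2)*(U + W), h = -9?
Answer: -99021092924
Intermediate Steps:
W = 16 (W = 4*4 = 16)
O(S, a) = -9*a
j(U) = (16 + U)*(U + U**2) (j(U) = (U + U**2)*(U + 16) = (U + U**2)*(16 + U) = (16 + U)*(U + U**2))
(O(175, 217) + 25379)*(37538 + j(-168)) = (-9*217 + 25379)*(37538 - 168*(16 + (-168)**2 + 17*(-168))) = (-1953 + 25379)*(37538 - 168*(16 + 28224 - 2856)) = 23426*(37538 - 168*25384) = 23426*(37538 - 4264512) = 23426*(-4226974) = -99021092924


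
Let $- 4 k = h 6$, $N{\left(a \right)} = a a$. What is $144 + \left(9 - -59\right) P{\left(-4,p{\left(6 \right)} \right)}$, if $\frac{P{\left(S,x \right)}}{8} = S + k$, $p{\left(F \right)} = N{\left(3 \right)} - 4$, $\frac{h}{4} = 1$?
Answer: $-5296$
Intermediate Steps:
$h = 4$ ($h = 4 \cdot 1 = 4$)
$N{\left(a \right)} = a^{2}$
$k = -6$ ($k = - \frac{4 \cdot 6}{4} = \left(- \frac{1}{4}\right) 24 = -6$)
$p{\left(F \right)} = 5$ ($p{\left(F \right)} = 3^{2} - 4 = 9 - 4 = 5$)
$P{\left(S,x \right)} = -48 + 8 S$ ($P{\left(S,x \right)} = 8 \left(S - 6\right) = 8 \left(-6 + S\right) = -48 + 8 S$)
$144 + \left(9 - -59\right) P{\left(-4,p{\left(6 \right)} \right)} = 144 + \left(9 - -59\right) \left(-48 + 8 \left(-4\right)\right) = 144 + \left(9 + 59\right) \left(-48 - 32\right) = 144 + 68 \left(-80\right) = 144 - 5440 = -5296$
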